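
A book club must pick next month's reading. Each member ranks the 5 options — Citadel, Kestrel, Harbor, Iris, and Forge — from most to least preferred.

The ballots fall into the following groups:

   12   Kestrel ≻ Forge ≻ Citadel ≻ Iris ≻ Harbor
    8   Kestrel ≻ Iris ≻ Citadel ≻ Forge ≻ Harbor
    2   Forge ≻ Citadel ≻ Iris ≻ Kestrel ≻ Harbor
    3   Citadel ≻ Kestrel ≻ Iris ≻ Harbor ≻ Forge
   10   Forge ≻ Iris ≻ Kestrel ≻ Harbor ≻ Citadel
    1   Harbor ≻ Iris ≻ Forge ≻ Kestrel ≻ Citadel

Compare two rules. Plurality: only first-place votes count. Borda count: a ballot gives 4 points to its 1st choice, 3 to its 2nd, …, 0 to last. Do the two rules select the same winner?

Plurality first-place counts: Citadel 3, Kestrel 20, Harbor 1, Iris 0, Forge 12 → Kestrel.
Borda totals: Citadel 58, Kestrel 112, Harbor 17, Iris 79, Forge 94 → Kestrel.
The two rules agree on Kestrel.

Yes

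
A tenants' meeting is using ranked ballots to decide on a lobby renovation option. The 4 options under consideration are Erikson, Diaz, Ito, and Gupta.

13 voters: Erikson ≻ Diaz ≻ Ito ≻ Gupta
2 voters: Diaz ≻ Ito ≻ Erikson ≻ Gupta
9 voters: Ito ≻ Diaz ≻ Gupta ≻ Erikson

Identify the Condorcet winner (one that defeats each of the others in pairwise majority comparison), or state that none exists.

Erikson

Head-to-head results (24 voters total):
Erikson vs Diaz: Erikson wins 13–11.
Erikson vs Ito: Erikson wins 13–11.
Erikson vs Gupta: Erikson wins 15–9.
Diaz vs Ito: Diaz wins 15–9.
Diaz vs Gupta: Diaz wins 24–0.
Ito vs Gupta: Ito wins 24–0.
Erikson beats each rival — Diaz (13–11), Ito (13–11), Gupta (15–9) — so Erikson is the Condorcet winner.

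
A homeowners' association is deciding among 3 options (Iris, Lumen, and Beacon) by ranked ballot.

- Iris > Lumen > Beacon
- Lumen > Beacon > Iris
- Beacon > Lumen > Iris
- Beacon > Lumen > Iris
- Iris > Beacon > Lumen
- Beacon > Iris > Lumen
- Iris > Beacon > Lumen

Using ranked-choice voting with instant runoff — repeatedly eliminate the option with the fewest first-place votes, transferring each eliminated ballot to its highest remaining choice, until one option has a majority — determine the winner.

Round 1: Iris 3, Beacon 3, Lumen 1. Lumen has the fewest and is eliminated.
Round 2: Beacon 4, Iris 3. Beacon has a majority.

Beacon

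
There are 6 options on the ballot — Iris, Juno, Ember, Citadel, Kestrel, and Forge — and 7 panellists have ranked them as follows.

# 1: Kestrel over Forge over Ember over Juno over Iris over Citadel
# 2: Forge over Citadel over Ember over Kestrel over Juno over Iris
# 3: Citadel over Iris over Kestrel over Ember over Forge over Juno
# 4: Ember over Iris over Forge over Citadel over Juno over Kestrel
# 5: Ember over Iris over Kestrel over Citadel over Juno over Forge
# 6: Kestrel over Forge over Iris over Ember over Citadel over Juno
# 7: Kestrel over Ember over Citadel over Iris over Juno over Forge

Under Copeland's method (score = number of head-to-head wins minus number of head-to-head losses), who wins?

Pairwise results:
  Iris vs Juno: Iris wins 5–2.
  Iris vs Ember: Ember wins 5–2.
  Iris vs Citadel: Iris wins 4–3.
  Iris vs Kestrel: Kestrel wins 4–3.
  Iris vs Forge: Iris wins 4–3.
  Juno vs Ember: Ember wins 7–0.
  Juno vs Citadel: Citadel wins 6–1.
  Juno vs Kestrel: Kestrel wins 6–1.
  Juno vs Forge: Forge wins 5–2.
  Ember vs Citadel: Ember wins 5–2.
  Ember vs Kestrel: Kestrel wins 4–3.
  Ember vs Forge: Ember wins 4–3.
  Citadel vs Kestrel: Kestrel wins 4–3.
  Citadel vs Forge: Forge wins 4–3.
  Kestrel vs Forge: Kestrel wins 5–2.
Copeland scores (wins − losses):
  Iris: 3 − 2 = 1
  Juno: 0 − 5 = -5
  Ember: 4 − 1 = 3
  Citadel: 1 − 4 = -3
  Kestrel: 5 − 0 = 5
  Forge: 2 − 3 = -1
Kestrel has the best Copeland score.

Kestrel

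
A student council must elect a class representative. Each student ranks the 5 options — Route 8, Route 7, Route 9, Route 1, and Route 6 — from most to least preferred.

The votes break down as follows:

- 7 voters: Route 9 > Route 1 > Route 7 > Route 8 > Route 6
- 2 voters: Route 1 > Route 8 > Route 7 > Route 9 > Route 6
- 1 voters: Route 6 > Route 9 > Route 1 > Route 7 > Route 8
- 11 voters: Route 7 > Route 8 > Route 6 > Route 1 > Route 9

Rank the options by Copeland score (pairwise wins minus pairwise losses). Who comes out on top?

Pairwise results:
  Route 8 vs Route 7: Route 7 wins 19–2.
  Route 8 vs Route 9: Route 8 wins 13–8.
  Route 8 vs Route 1: Route 8 wins 11–10.
  Route 8 vs Route 6: Route 8 wins 20–1.
  Route 7 vs Route 9: Route 7 wins 13–8.
  Route 7 vs Route 1: Route 7 wins 11–10.
  Route 7 vs Route 6: Route 7 wins 20–1.
  Route 9 vs Route 1: Route 1 wins 13–8.
  Route 9 vs Route 6: Route 6 wins 12–9.
  Route 1 vs Route 6: Route 6 wins 12–9.
Copeland scores (wins − losses):
  Route 8: 3 − 1 = 2
  Route 7: 4 − 0 = 4
  Route 9: 0 − 4 = -4
  Route 1: 1 − 3 = -2
  Route 6: 2 − 2 = 0
Route 7 has the best Copeland score.

Route 7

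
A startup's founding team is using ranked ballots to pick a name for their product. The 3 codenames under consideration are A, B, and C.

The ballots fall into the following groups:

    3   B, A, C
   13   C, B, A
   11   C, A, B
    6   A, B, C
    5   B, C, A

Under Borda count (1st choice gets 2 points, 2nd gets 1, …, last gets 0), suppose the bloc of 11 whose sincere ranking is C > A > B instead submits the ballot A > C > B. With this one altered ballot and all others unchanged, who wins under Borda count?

C

Borda totals with the altered ballot: A 37, B 35, C 42.
The winner is unchanged: still C.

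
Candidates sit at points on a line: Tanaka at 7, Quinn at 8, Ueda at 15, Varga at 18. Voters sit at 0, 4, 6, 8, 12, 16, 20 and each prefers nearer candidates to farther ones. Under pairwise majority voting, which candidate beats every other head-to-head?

Quinn

With single-peaked preferences on a line, the Condorcet winner is the candidate closest to the median voter.
The median voter (position 8) is closest to Quinn at 8.
Check: Quinn vs Ueda — voters closer to Quinn: 4 of 7.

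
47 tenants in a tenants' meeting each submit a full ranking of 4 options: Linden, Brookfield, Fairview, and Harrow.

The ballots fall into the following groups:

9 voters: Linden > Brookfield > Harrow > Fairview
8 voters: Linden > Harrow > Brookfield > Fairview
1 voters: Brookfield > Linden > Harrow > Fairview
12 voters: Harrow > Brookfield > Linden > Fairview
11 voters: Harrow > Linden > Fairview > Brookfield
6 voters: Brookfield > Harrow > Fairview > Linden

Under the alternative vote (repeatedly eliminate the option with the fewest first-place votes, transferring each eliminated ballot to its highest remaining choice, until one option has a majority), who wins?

Round 1: Harrow 23, Linden 17, Brookfield 7, Fairview 0. Fairview has the fewest and is eliminated.
Round 2: Harrow 23, Linden 17, Brookfield 7. Brookfield has the fewest and is eliminated.
Round 3: Harrow 29, Linden 18. Harrow has a majority.

Harrow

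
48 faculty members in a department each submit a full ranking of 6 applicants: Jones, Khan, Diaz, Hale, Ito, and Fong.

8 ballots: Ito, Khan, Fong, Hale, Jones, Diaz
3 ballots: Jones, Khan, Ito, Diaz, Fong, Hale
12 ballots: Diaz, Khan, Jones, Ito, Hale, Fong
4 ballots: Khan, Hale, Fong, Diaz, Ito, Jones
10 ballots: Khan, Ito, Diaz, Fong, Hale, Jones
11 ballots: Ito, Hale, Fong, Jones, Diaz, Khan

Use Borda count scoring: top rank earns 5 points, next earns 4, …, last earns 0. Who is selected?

Borda scores:
  Jones: 8·1 + 3·5 + 12·3 + 4·0 + 10·0 + 11·2 = 81
  Khan: 8·4 + 3·4 + 12·4 + 4·5 + 10·5 + 11·0 = 162
  Diaz: 8·0 + 3·2 + 12·5 + 4·2 + 10·3 + 11·1 = 115
  Hale: 8·2 + 3·0 + 12·1 + 4·4 + 10·1 + 11·4 = 98
  Ito: 8·5 + 3·3 + 12·2 + 4·1 + 10·4 + 11·5 = 172
  Fong: 8·3 + 3·1 + 12·0 + 4·3 + 10·2 + 11·3 = 92
Ito has the highest total.

Ito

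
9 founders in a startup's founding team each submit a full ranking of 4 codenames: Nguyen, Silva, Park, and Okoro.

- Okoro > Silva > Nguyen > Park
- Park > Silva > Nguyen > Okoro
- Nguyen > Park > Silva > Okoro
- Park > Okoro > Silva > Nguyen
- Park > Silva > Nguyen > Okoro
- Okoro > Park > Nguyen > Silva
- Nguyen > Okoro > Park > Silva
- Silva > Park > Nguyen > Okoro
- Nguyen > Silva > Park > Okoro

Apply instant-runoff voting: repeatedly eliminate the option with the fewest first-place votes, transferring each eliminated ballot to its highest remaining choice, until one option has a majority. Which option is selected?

Park

Round 1: Nguyen 3, Park 3, Okoro 2, Silva 1. Silva has the fewest and is eliminated.
Round 2: Park 4, Nguyen 3, Okoro 2. Okoro has the fewest and is eliminated.
Round 3: Park 5, Nguyen 4. Park has a majority.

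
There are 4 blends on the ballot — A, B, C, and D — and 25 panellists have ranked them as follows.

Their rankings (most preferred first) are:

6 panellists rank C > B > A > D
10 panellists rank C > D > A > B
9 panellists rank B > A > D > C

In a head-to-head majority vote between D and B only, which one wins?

B

Ballots ranking D above B: 10.
Ballots ranking B above D: 6+9 = 15.
B wins the head-to-head, 15–10.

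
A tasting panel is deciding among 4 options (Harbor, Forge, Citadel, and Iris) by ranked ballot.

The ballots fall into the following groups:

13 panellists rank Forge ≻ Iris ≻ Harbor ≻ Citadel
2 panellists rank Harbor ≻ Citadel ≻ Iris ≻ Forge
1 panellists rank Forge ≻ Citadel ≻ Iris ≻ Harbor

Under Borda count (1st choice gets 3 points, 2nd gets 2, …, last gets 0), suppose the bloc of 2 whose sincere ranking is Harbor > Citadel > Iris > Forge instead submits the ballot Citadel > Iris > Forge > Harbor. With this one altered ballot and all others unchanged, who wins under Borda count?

Forge

Borda totals with the altered ballot: Harbor 13, Forge 44, Citadel 8, Iris 31.
The winner is unchanged: still Forge.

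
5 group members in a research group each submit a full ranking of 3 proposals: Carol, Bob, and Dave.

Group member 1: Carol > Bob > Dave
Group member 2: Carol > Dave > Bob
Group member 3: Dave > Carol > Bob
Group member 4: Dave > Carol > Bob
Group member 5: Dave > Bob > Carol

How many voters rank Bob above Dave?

1

Ballots ranking Bob above Dave: 1.
Ballots ranking Dave above Bob: 4.
So 1 of 5 voters prefer Bob to Dave.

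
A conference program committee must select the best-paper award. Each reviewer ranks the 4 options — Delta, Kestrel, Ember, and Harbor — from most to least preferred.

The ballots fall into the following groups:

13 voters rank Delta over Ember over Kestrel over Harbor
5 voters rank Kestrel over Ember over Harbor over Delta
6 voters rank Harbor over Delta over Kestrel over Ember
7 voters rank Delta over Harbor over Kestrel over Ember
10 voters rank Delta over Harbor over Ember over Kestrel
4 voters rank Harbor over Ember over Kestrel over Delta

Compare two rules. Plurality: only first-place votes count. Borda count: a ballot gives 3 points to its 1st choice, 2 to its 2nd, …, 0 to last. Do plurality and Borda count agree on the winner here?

Plurality first-place counts: Delta 30, Kestrel 5, Ember 0, Harbor 10 → Delta.
Borda totals: Delta 102, Kestrel 45, Ember 54, Harbor 69 → Delta.
The two rules agree on Delta.

Yes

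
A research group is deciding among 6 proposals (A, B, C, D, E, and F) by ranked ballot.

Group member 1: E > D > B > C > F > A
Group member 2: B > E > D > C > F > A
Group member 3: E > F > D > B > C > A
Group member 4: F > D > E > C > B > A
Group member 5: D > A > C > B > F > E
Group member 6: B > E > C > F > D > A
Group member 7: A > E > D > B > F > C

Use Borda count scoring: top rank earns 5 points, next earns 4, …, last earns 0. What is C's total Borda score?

Borda scores:
  A: 0 + 0 + 0 + 0 + 4 + 0 + 5 = 9
  B: 3 + 5 + 2 + 1 + 2 + 5 + 2 = 20
  C: 2 + 2 + 1 + 2 + 3 + 3 + 0 = 13
  D: 4 + 3 + 3 + 4 + 5 + 1 + 3 = 23
  E: 5 + 4 + 5 + 3 + 0 + 4 + 4 = 25
  F: 1 + 1 + 4 + 5 + 1 + 2 + 1 = 15

13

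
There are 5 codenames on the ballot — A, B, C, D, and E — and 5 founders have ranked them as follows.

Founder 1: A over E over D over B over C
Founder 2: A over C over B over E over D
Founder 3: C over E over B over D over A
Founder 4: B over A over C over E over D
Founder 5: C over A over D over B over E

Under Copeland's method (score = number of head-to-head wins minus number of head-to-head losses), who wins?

Pairwise results:
  A vs B: A wins 3–2.
  A vs C: A wins 3–2.
  A vs D: A wins 4–1.
  A vs E: A wins 4–1.
  B vs C: C wins 3–2.
  B vs D: B wins 3–2.
  B vs E: B wins 3–2.
  C vs D: C wins 4–1.
  C vs E: C wins 4–1.
  D vs E: E wins 4–1.
Copeland scores (wins − losses):
  A: 4 − 0 = 4
  B: 2 − 2 = 0
  C: 3 − 1 = 2
  D: 0 − 4 = -4
  E: 1 − 3 = -2
A has the best Copeland score.

A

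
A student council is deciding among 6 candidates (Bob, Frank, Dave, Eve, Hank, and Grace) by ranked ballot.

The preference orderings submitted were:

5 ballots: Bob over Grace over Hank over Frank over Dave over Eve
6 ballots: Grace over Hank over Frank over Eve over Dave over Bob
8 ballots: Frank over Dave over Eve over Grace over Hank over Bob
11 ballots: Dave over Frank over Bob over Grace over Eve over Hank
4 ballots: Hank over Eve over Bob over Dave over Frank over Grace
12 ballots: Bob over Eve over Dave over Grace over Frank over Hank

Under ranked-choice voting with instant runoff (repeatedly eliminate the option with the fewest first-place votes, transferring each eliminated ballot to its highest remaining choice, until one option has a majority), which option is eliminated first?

Round 1: Bob 17, Dave 11, Frank 8, Grace 6, Hank 4, Eve 0. Eve has the fewest and is eliminated.
Round 2: Bob 17, Dave 11, Frank 8, Grace 6, Hank 4. Hank has the fewest and is eliminated.
Round 3: Bob 21, Dave 11, Frank 8, Grace 6. Grace has the fewest and is eliminated.
Round 4: Bob 21, Frank 14, Dave 11. Dave has the fewest and is eliminated.
Round 5: Frank 25, Bob 21. Frank has a majority.

Eve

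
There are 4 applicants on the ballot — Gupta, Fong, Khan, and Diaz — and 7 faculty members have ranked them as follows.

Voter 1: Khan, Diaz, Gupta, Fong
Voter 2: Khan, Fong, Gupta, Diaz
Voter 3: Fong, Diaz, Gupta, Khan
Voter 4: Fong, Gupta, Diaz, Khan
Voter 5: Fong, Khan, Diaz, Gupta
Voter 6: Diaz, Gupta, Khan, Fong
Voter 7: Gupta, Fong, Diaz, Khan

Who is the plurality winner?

First-place vote totals:
  Gupta: 1
  Fong: 3
  Khan: 2
  Diaz: 1
Fong has the most first-place votes.

Fong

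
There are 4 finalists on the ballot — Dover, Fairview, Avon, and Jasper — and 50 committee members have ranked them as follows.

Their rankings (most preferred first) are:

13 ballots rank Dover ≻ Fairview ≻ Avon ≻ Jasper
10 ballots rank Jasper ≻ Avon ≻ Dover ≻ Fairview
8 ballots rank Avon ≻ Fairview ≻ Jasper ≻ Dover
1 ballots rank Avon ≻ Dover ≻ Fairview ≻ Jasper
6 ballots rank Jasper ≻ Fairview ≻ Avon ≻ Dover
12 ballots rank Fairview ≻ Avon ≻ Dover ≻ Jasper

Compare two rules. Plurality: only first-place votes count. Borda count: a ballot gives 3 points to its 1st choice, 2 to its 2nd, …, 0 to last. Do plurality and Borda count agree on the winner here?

Plurality first-place counts: Dover 13, Fairview 12, Avon 9, Jasper 16 → Jasper.
Borda totals: Dover 63, Fairview 91, Avon 90, Jasper 56 → Fairview.
The two rules disagree: plurality picks Jasper, Borda picks Fairview.

No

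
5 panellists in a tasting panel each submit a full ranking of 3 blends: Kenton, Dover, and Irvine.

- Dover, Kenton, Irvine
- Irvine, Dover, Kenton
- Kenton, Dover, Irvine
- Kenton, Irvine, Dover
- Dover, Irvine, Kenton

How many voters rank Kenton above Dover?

Ballots ranking Kenton above Dover: 2.
Ballots ranking Dover above Kenton: 3.
So 2 of 5 voters prefer Kenton to Dover.

2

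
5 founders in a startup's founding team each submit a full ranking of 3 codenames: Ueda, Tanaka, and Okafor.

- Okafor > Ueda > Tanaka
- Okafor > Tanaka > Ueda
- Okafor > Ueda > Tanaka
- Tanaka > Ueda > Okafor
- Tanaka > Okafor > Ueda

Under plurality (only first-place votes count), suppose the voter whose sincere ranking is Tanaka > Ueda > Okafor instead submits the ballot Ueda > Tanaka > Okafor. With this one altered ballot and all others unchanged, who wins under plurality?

Okafor

First-place totals with the altered ballot: Ueda 1, Tanaka 1, Okafor 3.
The winner is unchanged: still Okafor.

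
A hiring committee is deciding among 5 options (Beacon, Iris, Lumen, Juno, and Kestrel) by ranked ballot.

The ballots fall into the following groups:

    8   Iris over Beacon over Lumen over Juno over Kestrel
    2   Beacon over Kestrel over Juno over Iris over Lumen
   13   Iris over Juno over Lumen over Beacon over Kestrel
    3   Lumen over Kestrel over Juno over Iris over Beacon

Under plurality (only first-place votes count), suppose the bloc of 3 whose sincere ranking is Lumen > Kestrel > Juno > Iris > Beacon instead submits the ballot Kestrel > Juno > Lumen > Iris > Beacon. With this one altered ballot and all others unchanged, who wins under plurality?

First-place totals with the altered ballot: Beacon 2, Iris 21, Lumen 0, Juno 0, Kestrel 3.
The winner is unchanged: still Iris.

Iris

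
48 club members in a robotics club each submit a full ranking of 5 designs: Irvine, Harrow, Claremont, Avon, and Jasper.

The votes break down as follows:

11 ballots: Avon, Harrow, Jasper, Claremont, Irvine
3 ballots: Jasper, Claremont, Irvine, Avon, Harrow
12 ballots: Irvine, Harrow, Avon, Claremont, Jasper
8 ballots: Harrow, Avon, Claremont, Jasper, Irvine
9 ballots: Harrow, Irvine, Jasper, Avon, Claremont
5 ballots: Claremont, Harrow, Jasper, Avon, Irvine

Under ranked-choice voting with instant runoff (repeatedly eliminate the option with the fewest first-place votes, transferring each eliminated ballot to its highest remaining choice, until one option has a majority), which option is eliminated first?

Round 1: Harrow 17, Irvine 12, Avon 11, Claremont 5, Jasper 3. Jasper has the fewest and is eliminated.
Round 2: Harrow 17, Irvine 12, Avon 11, Claremont 8. Claremont has the fewest and is eliminated.
Round 3: Harrow 22, Irvine 15, Avon 11. Avon has the fewest and is eliminated.
Round 4: Harrow 33, Irvine 15. Harrow has a majority.

Jasper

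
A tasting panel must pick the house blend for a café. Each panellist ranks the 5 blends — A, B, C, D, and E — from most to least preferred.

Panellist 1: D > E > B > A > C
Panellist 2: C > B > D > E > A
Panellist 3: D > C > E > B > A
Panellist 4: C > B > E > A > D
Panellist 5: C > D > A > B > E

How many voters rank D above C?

Ballots ranking D above C: 2.
Ballots ranking C above D: 3.
So 2 of 5 voters prefer D to C.

2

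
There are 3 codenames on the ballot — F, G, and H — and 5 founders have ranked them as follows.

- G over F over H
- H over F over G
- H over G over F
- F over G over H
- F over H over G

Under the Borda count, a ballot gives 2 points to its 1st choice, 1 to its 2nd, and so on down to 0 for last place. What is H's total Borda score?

Borda scores:
  F: 1 + 1 + 0 + 2 + 2 = 6
  G: 2 + 0 + 1 + 1 + 0 = 4
  H: 0 + 2 + 2 + 0 + 1 = 5

5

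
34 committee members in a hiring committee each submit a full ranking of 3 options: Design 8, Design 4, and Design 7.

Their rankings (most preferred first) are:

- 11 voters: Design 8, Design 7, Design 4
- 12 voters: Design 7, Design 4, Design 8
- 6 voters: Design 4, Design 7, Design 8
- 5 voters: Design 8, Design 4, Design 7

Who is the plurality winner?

Design 8

First-place vote totals:
  Design 8: 16
  Design 4: 6
  Design 7: 12
Design 8 has the most first-place votes.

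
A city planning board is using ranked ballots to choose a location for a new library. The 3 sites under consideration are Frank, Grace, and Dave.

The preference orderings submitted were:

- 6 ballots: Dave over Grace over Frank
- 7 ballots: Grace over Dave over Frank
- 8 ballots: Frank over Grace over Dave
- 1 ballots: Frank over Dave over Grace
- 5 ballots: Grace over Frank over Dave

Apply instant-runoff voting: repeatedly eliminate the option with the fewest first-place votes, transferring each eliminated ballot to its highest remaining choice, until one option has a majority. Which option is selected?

Round 1: Grace 12, Frank 9, Dave 6. Dave has the fewest and is eliminated.
Round 2: Grace 18, Frank 9. Grace has a majority.

Grace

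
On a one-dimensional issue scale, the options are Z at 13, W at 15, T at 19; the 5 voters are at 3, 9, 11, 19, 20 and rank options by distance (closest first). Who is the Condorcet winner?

Z

With single-peaked preferences on a line, the Condorcet winner is the candidate closest to the median voter.
The median voter (position 11) is closest to Z at 13.
Check: Z vs W — voters closer to Z: 3 of 5.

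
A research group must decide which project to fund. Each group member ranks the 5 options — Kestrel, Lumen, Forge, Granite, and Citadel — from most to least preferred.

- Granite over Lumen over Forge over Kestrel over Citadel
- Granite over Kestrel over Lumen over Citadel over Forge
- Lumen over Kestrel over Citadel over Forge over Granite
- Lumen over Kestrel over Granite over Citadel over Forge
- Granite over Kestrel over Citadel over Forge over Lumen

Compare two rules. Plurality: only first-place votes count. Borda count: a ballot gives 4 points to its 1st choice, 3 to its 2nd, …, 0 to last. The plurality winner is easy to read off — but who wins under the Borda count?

Granite

Plurality first-place counts: Kestrel 0, Lumen 2, Forge 0, Granite 3, Citadel 0 → Granite.
Borda totals: Kestrel 13, Lumen 13, Forge 4, Granite 14, Citadel 6 → Granite.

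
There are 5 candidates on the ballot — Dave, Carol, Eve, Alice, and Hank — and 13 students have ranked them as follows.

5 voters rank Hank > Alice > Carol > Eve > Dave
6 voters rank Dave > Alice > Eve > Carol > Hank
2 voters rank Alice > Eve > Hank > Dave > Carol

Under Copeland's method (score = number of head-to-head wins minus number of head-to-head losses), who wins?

Pairwise results:
  Dave vs Carol: Dave wins 8–5.
  Dave vs Eve: Eve wins 7–6.
  Dave vs Alice: Alice wins 7–6.
  Dave vs Hank: Hank wins 7–6.
  Carol vs Eve: Eve wins 8–5.
  Carol vs Alice: Alice wins 13–0.
  Carol vs Hank: Hank wins 7–6.
  Eve vs Alice: Alice wins 13–0.
  Eve vs Hank: Eve wins 8–5.
  Alice vs Hank: Alice wins 8–5.
Copeland scores (wins − losses):
  Dave: 1 − 3 = -2
  Carol: 0 − 4 = -4
  Eve: 3 − 1 = 2
  Alice: 4 − 0 = 4
  Hank: 2 − 2 = 0
Alice has the best Copeland score.

Alice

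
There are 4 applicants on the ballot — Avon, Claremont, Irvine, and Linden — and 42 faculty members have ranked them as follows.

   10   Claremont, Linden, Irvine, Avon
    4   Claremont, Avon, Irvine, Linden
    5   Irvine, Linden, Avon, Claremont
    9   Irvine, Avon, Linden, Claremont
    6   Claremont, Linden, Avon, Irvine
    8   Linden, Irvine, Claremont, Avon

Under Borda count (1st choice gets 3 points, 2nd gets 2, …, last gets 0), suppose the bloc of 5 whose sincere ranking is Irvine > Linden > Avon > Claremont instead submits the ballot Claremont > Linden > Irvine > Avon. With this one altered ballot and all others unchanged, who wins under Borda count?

Claremont

Borda totals with the altered ballot: Avon 32, Claremont 83, Irvine 62, Linden 75.
The switch changes the winner from Linden to Claremont.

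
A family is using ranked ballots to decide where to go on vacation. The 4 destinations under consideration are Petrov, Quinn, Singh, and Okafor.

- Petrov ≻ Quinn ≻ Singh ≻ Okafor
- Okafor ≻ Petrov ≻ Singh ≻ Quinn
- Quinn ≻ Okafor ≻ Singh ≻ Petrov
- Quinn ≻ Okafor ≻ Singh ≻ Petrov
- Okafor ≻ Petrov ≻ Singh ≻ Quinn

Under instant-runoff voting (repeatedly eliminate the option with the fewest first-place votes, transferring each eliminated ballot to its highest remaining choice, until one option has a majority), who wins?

Quinn

Round 1: Quinn 2, Okafor 2, Petrov 1, Singh 0. Singh has the fewest and is eliminated.
Round 2: Quinn 2, Okafor 2, Petrov 1. Petrov has the fewest and is eliminated.
Round 3: Quinn 3, Okafor 2. Quinn has a majority.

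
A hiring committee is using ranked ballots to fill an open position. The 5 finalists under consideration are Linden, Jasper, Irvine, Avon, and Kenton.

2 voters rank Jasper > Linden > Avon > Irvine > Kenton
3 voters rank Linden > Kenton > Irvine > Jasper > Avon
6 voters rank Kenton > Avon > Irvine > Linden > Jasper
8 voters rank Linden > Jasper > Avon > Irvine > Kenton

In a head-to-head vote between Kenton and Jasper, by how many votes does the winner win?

1

Ballots ranking Kenton above Jasper: 3+6 = 9.
Ballots ranking Jasper above Kenton: 2+8 = 10.
Jasper wins 10–9, a margin of 1.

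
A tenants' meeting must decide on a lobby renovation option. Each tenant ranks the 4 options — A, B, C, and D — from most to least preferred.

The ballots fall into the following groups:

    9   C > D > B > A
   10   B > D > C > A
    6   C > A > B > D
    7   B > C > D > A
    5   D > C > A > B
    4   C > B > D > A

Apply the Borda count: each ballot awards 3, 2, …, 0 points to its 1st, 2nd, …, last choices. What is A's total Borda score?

17

Borda scores:
  A: 9·0 + 10·0 + 6·2 + 7·0 + 5·1 + 4·0 = 17
  B: 9·1 + 10·3 + 6·1 + 7·3 + 5·0 + 4·2 = 74
  C: 9·3 + 10·1 + 6·3 + 7·2 + 5·2 + 4·3 = 91
  D: 9·2 + 10·2 + 6·0 + 7·1 + 5·3 + 4·1 = 64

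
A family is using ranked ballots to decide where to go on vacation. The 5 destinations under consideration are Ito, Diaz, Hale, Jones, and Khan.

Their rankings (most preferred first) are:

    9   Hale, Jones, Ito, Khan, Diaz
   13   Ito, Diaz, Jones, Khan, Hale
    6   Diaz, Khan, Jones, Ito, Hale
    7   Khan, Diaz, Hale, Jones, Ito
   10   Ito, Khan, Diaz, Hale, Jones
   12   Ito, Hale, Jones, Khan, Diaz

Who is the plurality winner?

Ito

First-place vote totals:
  Ito: 35
  Diaz: 6
  Hale: 9
  Jones: 0
  Khan: 7
Ito has the most first-place votes.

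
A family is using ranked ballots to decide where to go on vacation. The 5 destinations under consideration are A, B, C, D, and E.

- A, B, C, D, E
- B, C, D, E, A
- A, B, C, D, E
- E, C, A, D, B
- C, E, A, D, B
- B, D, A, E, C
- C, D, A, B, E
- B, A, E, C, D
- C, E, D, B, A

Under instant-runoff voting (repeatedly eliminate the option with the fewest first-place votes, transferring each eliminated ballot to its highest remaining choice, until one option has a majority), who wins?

B

Round 1: B 3, C 3, A 2, E 1, D 0. D has the fewest and is eliminated.
Round 2: B 3, C 3, A 2, E 1. E has the fewest and is eliminated.
Round 3: C 4, B 3, A 2. A has the fewest and is eliminated.
Round 4: B 5, C 4. B has a majority.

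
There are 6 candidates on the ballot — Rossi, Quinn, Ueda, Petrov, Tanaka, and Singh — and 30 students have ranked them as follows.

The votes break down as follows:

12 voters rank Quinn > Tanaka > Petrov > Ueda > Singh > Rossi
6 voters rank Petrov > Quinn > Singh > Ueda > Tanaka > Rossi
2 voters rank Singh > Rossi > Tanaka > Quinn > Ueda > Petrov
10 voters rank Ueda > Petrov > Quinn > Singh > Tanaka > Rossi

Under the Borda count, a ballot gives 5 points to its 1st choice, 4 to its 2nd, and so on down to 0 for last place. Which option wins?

Quinn

Borda scores:
  Rossi: 12·0 + 6·0 + 2·4 + 10·0 = 8
  Quinn: 12·5 + 6·4 + 2·2 + 10·3 = 118
  Ueda: 12·2 + 6·2 + 2·1 + 10·5 = 88
  Petrov: 12·3 + 6·5 + 2·0 + 10·4 = 106
  Tanaka: 12·4 + 6·1 + 2·3 + 10·1 = 70
  Singh: 12·1 + 6·3 + 2·5 + 10·2 = 60
Quinn has the highest total.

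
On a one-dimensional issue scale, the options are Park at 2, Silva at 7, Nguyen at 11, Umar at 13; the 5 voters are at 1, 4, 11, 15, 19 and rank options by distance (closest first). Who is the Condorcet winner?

Nguyen

With single-peaked preferences on a line, the Condorcet winner is the candidate closest to the median voter.
The median voter (position 11) is closest to Nguyen at 11.
Check: Nguyen vs Silva — voters closer to Nguyen: 3 of 5.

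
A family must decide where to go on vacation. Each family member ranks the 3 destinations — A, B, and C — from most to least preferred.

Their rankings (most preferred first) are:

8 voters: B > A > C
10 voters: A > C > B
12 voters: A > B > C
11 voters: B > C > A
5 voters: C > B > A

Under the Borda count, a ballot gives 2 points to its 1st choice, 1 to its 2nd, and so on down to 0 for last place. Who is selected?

Borda scores:
  A: 8·1 + 10·2 + 12·2 + 11·0 + 5·0 = 52
  B: 8·2 + 10·0 + 12·1 + 11·2 + 5·1 = 55
  C: 8·0 + 10·1 + 12·0 + 11·1 + 5·2 = 31
B has the highest total.

B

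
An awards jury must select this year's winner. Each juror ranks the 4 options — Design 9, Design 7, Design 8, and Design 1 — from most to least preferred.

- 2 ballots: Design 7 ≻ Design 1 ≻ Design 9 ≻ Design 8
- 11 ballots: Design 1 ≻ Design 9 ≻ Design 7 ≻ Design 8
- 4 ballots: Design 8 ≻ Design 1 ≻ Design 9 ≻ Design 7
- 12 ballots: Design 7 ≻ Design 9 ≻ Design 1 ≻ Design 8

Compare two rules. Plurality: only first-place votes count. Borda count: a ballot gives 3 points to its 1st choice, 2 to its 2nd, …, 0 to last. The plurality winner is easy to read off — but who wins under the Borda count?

Plurality first-place counts: Design 9 0, Design 7 14, Design 8 4, Design 1 11 → Design 7.
Borda totals: Design 9 52, Design 7 53, Design 8 12, Design 1 57 → Design 1.

Design 1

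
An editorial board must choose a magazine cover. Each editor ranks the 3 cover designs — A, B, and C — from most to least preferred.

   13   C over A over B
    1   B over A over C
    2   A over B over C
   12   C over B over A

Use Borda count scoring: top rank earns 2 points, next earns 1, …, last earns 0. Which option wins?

Borda scores:
  A: 13·1 + 1 + 2·2 + 12·0 = 18
  B: 13·0 + 2 + 2·1 + 12·1 = 16
  C: 13·2 + 0 + 2·0 + 12·2 = 50
C has the highest total.

C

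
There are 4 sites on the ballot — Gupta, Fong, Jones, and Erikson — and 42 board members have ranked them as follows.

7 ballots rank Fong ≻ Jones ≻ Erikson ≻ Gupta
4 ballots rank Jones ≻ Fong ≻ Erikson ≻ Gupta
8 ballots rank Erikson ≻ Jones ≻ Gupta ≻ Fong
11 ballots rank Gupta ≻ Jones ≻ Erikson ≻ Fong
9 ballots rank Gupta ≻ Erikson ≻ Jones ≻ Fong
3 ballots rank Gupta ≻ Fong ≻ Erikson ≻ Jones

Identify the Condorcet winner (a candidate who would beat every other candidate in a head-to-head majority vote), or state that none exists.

Head-to-head results (42 voters total):
Gupta vs Fong: Gupta wins 31–11.
Gupta vs Jones: Gupta wins 23–19.
Gupta vs Erikson: Gupta wins 23–19.
Fong vs Jones: Jones wins 32–10.
Fong vs Erikson: Erikson wins 28–14.
Jones vs Erikson: Jones wins 22–20.
Gupta beats each rival — Fong (31–11), Jones (23–19), Erikson (23–19) — so Gupta is the Condorcet winner.

Gupta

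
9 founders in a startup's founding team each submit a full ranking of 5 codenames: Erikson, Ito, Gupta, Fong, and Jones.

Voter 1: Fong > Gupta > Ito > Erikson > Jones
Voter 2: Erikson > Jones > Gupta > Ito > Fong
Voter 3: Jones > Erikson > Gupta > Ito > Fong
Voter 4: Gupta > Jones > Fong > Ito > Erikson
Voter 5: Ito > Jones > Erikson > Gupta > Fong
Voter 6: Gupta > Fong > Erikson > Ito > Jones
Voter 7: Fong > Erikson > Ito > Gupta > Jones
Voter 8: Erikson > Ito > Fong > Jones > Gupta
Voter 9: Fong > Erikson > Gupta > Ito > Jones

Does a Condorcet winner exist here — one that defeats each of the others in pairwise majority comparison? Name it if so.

None — there is no Condorcet winner

Head-to-head results (9 voters total):
Erikson vs Ito: Erikson wins 6–3.
Erikson vs Gupta: Erikson wins 6–3.
Erikson vs Fong: Fong wins 5–4.
Erikson vs Jones: Erikson wins 6–3.
Ito vs Gupta: Gupta wins 6–3.
Ito vs Fong: Fong wins 5–4.
Ito vs Jones: Ito wins 6–3.
Gupta vs Fong: Gupta wins 5–4.
Gupta vs Jones: Gupta wins 5–4.
Fong vs Jones: Fong wins 5–4.
No candidate beats all others: Erikson beats Gupta beats Fong beats Erikson, a majority cycle.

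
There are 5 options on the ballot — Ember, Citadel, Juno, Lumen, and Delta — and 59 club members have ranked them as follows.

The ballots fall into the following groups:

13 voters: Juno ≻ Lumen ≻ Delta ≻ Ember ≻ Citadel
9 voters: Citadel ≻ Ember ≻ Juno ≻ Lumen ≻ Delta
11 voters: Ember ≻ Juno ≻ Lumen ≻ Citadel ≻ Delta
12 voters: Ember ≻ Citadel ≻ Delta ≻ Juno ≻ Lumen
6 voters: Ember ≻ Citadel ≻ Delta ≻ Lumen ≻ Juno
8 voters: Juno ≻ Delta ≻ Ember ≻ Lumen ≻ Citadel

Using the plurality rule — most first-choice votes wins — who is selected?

Ember

First-place vote totals:
  Ember: 29
  Citadel: 9
  Juno: 21
  Lumen: 0
  Delta: 0
Ember has the most first-place votes.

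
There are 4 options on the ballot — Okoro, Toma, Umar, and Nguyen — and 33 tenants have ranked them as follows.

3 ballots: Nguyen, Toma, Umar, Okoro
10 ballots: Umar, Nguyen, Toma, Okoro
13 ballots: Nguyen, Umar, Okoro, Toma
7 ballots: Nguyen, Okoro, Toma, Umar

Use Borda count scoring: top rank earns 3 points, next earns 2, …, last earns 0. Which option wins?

Borda scores:
  Okoro: 3·0 + 10·0 + 13·1 + 7·2 = 27
  Toma: 3·2 + 10·1 + 13·0 + 7·1 = 23
  Umar: 3·1 + 10·3 + 13·2 + 7·0 = 59
  Nguyen: 3·3 + 10·2 + 13·3 + 7·3 = 89
Nguyen has the highest total.

Nguyen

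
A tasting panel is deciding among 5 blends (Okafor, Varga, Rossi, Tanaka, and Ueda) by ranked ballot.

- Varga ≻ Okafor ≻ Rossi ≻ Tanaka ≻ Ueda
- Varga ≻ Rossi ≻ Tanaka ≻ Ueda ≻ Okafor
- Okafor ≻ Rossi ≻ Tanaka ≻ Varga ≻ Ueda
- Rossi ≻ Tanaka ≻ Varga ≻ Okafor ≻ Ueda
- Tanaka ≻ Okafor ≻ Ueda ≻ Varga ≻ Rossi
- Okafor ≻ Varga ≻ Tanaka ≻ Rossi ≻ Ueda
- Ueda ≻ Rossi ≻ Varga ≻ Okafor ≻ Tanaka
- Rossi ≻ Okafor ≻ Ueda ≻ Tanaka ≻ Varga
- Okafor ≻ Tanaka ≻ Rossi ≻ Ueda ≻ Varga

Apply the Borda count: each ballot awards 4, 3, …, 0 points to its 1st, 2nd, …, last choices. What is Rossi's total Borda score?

Borda scores:
  Okafor: 3 + 0 + 4 + 1 + 3 + 4 + 1 + 3 + 4 = 23
  Varga: 4 + 4 + 1 + 2 + 1 + 3 + 2 + 0 + 0 = 17
  Rossi: 2 + 3 + 3 + 4 + 0 + 1 + 3 + 4 + 2 = 22
  Tanaka: 1 + 2 + 2 + 3 + 4 + 2 + 0 + 1 + 3 = 18
  Ueda: 0 + 1 + 0 + 0 + 2 + 0 + 4 + 2 + 1 = 10

22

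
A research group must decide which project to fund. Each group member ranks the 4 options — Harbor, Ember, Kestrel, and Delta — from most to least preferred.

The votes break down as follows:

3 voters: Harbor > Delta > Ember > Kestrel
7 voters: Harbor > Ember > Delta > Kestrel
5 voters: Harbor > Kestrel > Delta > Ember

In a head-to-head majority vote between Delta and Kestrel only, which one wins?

Delta

Ballots ranking Delta above Kestrel: 3+7 = 10.
Ballots ranking Kestrel above Delta: 5.
Delta wins the head-to-head, 10–5.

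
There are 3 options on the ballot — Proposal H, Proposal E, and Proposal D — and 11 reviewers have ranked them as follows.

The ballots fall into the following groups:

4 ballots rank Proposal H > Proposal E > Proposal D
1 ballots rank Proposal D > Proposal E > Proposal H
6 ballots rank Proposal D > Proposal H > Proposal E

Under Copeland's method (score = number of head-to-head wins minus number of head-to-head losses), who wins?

Proposal D

Pairwise results:
  Proposal H vs Proposal E: Proposal H wins 10–1.
  Proposal H vs Proposal D: Proposal D wins 7–4.
  Proposal E vs Proposal D: Proposal D wins 7–4.
Copeland scores (wins − losses):
  Proposal H: 1 − 1 = 0
  Proposal E: 0 − 2 = -2
  Proposal D: 2 − 0 = 2
Proposal D has the best Copeland score.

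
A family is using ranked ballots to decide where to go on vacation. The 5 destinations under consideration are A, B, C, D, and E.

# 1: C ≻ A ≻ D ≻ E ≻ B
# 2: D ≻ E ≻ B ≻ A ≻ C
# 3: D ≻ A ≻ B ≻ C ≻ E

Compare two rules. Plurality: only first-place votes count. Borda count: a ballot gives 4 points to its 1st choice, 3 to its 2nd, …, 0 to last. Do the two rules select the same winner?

Yes

Plurality first-place counts: A 0, B 0, C 1, D 2, E 0 → D.
Borda totals: A 7, B 4, C 5, D 10, E 4 → D.
The two rules agree on D.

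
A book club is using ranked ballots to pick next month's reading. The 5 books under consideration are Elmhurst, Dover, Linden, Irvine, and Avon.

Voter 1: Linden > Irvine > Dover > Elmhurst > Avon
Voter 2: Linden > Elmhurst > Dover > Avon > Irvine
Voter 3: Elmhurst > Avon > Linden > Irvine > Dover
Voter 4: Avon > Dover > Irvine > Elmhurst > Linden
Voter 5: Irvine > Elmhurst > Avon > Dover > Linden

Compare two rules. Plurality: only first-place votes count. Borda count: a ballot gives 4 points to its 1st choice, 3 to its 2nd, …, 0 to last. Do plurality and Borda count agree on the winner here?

No

Plurality first-place counts: Elmhurst 1, Dover 0, Linden 2, Irvine 1, Avon 1 → Linden.
Borda totals: Elmhurst 12, Dover 8, Linden 10, Irvine 10, Avon 10 → Elmhurst.
The two rules disagree: plurality picks Linden, Borda picks Elmhurst.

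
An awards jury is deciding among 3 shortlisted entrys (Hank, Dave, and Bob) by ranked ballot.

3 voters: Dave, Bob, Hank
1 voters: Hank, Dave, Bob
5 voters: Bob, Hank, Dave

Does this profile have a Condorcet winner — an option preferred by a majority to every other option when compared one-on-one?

Yes

Head-to-head results (9 voters total):
Hank vs Dave: Hank wins 6–3.
Hank vs Bob: Bob wins 8–1.
Dave vs Bob: Bob wins 5–4.
Bob beats each rival — Hank (8–1), Dave (5–4) — so Bob is the Condorcet winner.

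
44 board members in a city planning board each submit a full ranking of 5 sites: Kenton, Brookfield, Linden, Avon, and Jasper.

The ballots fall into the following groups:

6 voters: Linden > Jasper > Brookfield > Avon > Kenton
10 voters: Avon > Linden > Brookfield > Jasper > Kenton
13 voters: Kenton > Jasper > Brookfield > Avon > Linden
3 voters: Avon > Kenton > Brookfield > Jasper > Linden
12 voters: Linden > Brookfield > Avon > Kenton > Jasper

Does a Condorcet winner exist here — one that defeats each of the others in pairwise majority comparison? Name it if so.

No Condorcet winner

Head-to-head results (44 voters total):
Kenton vs Brookfield: Brookfield wins 28–16.
Kenton vs Linden: Linden wins 28–16.
Kenton vs Avon: Avon wins 31–13.
Kenton vs Jasper: Kenton wins 28–16.
Brookfield vs Linden: Linden wins 28–16.
Brookfield vs Avon: Brookfield wins 31–13.
Brookfield vs Jasper: Brookfield wins 25–19.
Linden vs Avon: Avon wins 26–18.
Linden vs Jasper: Linden wins 28–16.
Avon vs Jasper: Avon wins 25–19.
No candidate beats all others: Brookfield beats Avon beats Linden beats Brookfield, a majority cycle.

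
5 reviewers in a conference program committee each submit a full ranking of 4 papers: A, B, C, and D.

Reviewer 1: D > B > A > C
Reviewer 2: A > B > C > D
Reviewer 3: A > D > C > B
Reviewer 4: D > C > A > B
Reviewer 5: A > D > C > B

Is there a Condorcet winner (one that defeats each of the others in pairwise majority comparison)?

Head-to-head results (5 voters total):
A vs B: A wins 4–1.
A vs C: A wins 4–1.
A vs D: A wins 3–2.
B vs C: C wins 3–2.
B vs D: D wins 4–1.
C vs D: D wins 4–1.
A beats each rival — B (4–1), C (4–1), D (3–2) — so A is the Condorcet winner.

Yes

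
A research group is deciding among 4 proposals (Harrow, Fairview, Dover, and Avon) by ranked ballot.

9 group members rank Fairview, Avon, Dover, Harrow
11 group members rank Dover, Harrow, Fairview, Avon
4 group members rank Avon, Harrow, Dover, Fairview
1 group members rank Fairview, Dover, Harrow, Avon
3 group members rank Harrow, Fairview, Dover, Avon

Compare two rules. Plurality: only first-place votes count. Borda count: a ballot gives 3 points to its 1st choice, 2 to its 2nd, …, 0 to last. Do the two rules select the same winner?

Yes

Plurality first-place counts: Harrow 3, Fairview 10, Dover 11, Avon 4 → Dover.
Borda totals: Harrow 40, Fairview 47, Dover 51, Avon 30 → Dover.
The two rules agree on Dover.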